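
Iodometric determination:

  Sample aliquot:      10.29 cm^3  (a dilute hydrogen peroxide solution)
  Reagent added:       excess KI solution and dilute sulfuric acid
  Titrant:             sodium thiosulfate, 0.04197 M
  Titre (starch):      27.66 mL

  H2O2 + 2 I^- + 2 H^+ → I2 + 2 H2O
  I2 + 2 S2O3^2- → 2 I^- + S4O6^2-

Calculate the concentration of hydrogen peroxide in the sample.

0.05641 M

n(S2O3^2-) = 0.02766 × 0.04197 = 1.161 × 10^-3 mol
n(I2) = n(S2O3^2-)/2 = 5.804 × 10^-4 mol
n(H2O2) in the aliquot = 5.804 × 10^-4 mol (1:1 ratio)
[H2O2] = 5.804 × 10^-4 / 0.01029 = 0.05641 mol/L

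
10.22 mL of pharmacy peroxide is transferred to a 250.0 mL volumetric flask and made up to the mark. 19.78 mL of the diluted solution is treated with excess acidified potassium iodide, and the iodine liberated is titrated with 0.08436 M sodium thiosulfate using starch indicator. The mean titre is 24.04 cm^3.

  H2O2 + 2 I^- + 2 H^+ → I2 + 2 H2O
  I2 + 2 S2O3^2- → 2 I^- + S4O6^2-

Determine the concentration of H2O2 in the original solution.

n(S2O3^2-) = 0.02404 × 0.08436 = 2.028 × 10^-3 mol
n(I2) = n(S2O3^2-)/2 = 1.014 × 10^-3 mol
n(H2O2) in the aliquot = 1.014 × 10^-3 mol (1:1 ratio)
[H2O2]_dilute = 1.014 × 10^-3 / 0.01978 = 0.05126 mol/L
[H2O2]_original = 0.05126 × 250.0/10.22 = 1.254 mol/L

1.254 M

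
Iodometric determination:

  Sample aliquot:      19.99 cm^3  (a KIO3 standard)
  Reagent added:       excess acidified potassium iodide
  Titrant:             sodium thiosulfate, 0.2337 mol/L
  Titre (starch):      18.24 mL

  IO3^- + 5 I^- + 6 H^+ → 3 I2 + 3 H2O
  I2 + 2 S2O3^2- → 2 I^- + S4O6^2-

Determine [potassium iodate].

0.03554 mol/L

n(S2O3^2-) = 0.01824 × 0.2337 = 4.263 × 10^-3 mol
n(I2) = n(S2O3^2-)/2 = 2.131 × 10^-3 mol
From the 1:3 ratio, n(IO3^-) in the aliquot = 1/3 × 2.131 × 10^-3 = 7.104 × 10^-4 mol
[IO3^-] = 7.104 × 10^-4 / 0.01999 = 0.03554 mol/L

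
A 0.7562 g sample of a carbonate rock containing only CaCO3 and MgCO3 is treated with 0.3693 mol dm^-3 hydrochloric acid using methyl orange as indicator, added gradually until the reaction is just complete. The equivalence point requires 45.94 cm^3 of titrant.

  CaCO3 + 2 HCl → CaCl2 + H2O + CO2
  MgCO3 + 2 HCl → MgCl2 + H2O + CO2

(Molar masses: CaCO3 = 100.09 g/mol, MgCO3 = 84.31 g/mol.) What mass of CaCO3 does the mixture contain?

0.2601 g

n(HCl) = 0.04594 × 0.3693 = 0.01697 mol
Let x = n(CaCO3), y = n(MgCO3).
Titrant: 2x + 2y = 0.01697;  mass: 100.09x + 84.31y = 0.7562
Solving, x = 2.599 × 10^-3 mol, y = 5.884 × 10^-3 mol
mass of CaCO3 = 2.599 × 10^-3 × 100.09 = 0.2601 g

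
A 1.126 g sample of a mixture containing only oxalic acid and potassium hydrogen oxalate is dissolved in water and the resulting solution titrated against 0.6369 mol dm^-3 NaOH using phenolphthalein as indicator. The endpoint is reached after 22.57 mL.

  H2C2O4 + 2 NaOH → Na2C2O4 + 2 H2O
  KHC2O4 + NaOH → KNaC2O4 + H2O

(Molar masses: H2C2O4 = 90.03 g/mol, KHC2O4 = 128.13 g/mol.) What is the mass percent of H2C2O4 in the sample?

34.43 %

n(NaOH) = 0.02257 × 0.6369 = 0.01437 mol
Let x = n(H2C2O4), y = n(KHC2O4).
Titrant: 2x + 1y = 0.01437;  mass: 90.03x + 128.13y = 1.126
Solving, x = 4.306 × 10^-3 mol, y = 5.762 × 10^-3 mol
mass of H2C2O4 = 4.306 × 10^-3 × 90.03 = 0.3877 g
% H2C2O4 = 0.3877 / 1.126 × 100 = 34.43 %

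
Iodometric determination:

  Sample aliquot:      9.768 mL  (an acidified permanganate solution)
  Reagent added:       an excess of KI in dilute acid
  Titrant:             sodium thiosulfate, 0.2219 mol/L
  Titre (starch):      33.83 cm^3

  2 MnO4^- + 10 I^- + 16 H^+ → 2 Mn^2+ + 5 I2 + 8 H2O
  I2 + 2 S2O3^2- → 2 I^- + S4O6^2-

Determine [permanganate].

n(S2O3^2-) = 0.03383 × 0.2219 = 7.507 × 10^-3 mol
n(I2) = n(S2O3^2-)/2 = 3.753 × 10^-3 mol
From the 2:5 ratio, n(MnO4^-) in the aliquot = 2/5 × 3.753 × 10^-3 = 1.501 × 10^-3 mol
[MnO4^-] = 1.501 × 10^-3 / 0.009768 = 0.1537 mol/L

0.1537 mol/L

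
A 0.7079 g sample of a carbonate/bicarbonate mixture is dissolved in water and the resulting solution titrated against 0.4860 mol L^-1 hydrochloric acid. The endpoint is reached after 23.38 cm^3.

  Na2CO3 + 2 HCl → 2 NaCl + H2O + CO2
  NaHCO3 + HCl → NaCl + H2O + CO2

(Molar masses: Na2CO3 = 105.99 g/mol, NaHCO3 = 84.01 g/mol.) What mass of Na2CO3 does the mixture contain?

0.4215 g

n(HCl) = 0.02338 × 0.4860 = 0.01136 mol
Let x = n(Na2CO3), y = n(NaHCO3).
Titrant: 2x + 1y = 0.01136;  mass: 105.99x + 84.01y = 0.7079
Solving, x = 3.977 × 10^-3 mol, y = 3.409 × 10^-3 mol
mass of Na2CO3 = 3.977 × 10^-3 × 105.99 = 0.4215 g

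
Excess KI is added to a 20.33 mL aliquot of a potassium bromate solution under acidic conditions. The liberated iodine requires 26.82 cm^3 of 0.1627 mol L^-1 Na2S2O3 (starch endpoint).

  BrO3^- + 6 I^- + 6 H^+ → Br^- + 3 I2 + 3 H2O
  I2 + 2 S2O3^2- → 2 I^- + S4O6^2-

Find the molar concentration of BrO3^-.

n(S2O3^2-) = 0.02682 × 0.1627 = 4.364 × 10^-3 mol
n(I2) = n(S2O3^2-)/2 = 2.182 × 10^-3 mol
From the 1:3 ratio, n(BrO3^-) in the aliquot = 1/3 × 2.182 × 10^-3 = 7.273 × 10^-4 mol
[BrO3^-] = 7.273 × 10^-4 / 0.02033 = 0.03577 mol/L

0.03577 mol/L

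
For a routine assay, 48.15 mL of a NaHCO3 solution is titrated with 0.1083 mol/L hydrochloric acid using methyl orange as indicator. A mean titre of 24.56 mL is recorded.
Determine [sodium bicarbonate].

0.05524 mol/L

NaHCO3 + HCl → NaCl + H2O + CO2
n(HCl) = 0.02456 L × 0.1083 mol/L = 2.660 × 10^-3 mol
n(NaHCO3) = 2.660 × 10^-3 mol (1:1 mole ratio)
[NaHCO3] = 2.660 × 10^-3 mol / 0.04815 L = 0.05524 mol/L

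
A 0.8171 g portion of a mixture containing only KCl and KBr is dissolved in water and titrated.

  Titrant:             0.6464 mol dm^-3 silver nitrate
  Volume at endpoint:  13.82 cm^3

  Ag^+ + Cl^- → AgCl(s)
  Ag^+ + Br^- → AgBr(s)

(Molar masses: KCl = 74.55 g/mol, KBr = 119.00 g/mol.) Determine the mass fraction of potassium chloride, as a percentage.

n(AgNO3) = 0.01382 × 0.6464 = 8.933 × 10^-3 mol
Let x = n(KCl), y = n(KBr).
Titrant: 1x + 1y = 8.933 × 10^-3;  mass: 74.55x + 119.00y = 0.8171
Solving, x = 5.533 × 10^-3 mol, y = 3.400 × 10^-3 mol
mass of KCl = 5.533 × 10^-3 × 74.55 = 0.4125 g
% KCl = 0.4125 / 0.8171 × 100 = 50.48 %

50.48 %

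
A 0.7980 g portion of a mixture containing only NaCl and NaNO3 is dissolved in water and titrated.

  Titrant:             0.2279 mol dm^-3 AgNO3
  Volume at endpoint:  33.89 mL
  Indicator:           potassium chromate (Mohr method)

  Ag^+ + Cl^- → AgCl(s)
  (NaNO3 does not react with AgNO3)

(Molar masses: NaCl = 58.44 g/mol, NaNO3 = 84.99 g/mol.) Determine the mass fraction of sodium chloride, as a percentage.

n(AgNO3) = 0.03389 × 0.2279 = 7.724 × 10^-3 mol
Let x = n(NaCl), y = n(NaNO3).
Titrant: 1x = 7.724 × 10^-3;  mass: 58.44x + 84.99y = 0.7980
Solving, x = 7.724 × 10^-3 mol, y = 4.079 × 10^-3 mol
mass of NaCl = 7.724 × 10^-3 × 58.44 = 0.4514 g
% NaCl = 0.4514 / 0.7980 × 100 = 56.56 %

56.56 %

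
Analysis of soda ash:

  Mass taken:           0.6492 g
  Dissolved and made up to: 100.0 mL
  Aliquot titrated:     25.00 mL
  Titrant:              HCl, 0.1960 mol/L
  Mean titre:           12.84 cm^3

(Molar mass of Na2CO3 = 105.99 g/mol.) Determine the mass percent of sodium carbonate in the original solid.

Na2CO3 + 2 HCl → 2 NaCl + H2O + CO2
n(HCl) per titration = 0.01284 × 0.1960 = 2.517 × 10^-3 mol
From the 1:2 ratio, n(Na2CO3) in each aliquot = 1/2 × 2.517 × 10^-3 = 1.258 × 10^-3 mol
n(Na2CO3) in the whole flask = 1.258 × 10^-3 × 100.0/25.00 = 5.033 × 10^-3 mol
mass of Na2CO3 = 5.033 × 10^-3 × 105.99 = 0.5335 g
% Na2CO3 = 0.5335 / 0.6492 × 100 = 82.17 %

82.17 %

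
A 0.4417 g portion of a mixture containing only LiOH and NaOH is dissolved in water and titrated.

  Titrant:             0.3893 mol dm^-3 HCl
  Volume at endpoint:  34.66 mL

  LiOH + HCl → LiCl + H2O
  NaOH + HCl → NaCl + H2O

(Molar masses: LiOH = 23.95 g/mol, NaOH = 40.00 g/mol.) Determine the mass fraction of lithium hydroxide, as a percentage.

33.12 %

n(HCl) = 0.03466 × 0.3893 = 0.01349 mol
Let x = n(LiOH), y = n(NaOH).
Titrant: 1x + 1y = 0.01349;  mass: 23.95x + 40.00y = 0.4417
Solving, x = 6.108 × 10^-3 mol, y = 7.386 × 10^-3 mol
mass of LiOH = 6.108 × 10^-3 × 23.95 = 0.1463 g
% LiOH = 0.1463 / 0.4417 × 100 = 33.12 %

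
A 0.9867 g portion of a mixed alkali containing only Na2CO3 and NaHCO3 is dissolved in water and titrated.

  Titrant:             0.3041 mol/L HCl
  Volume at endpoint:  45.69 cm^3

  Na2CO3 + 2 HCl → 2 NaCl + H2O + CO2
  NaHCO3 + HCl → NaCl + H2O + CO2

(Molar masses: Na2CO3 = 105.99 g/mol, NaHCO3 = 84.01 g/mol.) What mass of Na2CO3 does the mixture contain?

0.3085 g

n(HCl) = 0.04569 × 0.3041 = 0.01389 mol
Let x = n(Na2CO3), y = n(NaHCO3).
Titrant: 2x + 1y = 0.01389;  mass: 105.99x + 84.01y = 0.9867
Solving, x = 2.911 × 10^-3 mol, y = 8.073 × 10^-3 mol
mass of Na2CO3 = 2.911 × 10^-3 × 105.99 = 0.3085 g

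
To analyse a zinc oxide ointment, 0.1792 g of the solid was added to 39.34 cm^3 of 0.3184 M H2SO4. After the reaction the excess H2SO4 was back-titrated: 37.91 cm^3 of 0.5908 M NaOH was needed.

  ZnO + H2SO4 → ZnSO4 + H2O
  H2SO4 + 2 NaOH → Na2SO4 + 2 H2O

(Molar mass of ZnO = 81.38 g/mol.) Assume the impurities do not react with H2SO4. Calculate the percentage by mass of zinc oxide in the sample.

60.27 %

n(H2SO4) added = 0.03934 × 0.3184 = 0.01253 mol
n(NaOH) used in back-titration = 0.03791 × 0.5908 = 0.02240 mol
From the 1:2 ratio, n(H2SO4) left over = 1/2 × 0.02240 = 0.01120 mol
n(H2SO4) consumed by analyte = 0.01253 − 0.01120 = 1.327 × 10^-3 mol
n(ZnO) = 1.327 × 10^-3 mol (1:1 ratio)
mass of ZnO = 1.327 × 10^-3 × 81.38 = 0.1080 g
% ZnO = 0.1080 / 0.1792 × 100 = 60.27 %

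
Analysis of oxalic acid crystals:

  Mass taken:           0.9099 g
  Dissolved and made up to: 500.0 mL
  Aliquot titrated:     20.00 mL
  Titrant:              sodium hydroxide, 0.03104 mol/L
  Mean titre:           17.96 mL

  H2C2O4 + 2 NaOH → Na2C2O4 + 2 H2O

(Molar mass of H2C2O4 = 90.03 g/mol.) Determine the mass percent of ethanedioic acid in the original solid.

n(NaOH) per titration = 0.01796 × 0.03104 = 5.575 × 10^-4 mol
From the 1:2 ratio, n(H2C2O4) in each aliquot = 1/2 × 5.575 × 10^-4 = 2.787 × 10^-4 mol
n(H2C2O4) in the whole flask = 2.787 × 10^-4 × 500.0/20.00 = 6.968 × 10^-3 mol
mass of H2C2O4 = 6.968 × 10^-3 × 90.03 = 0.6274 g
% H2C2O4 = 0.6274 / 0.9099 × 100 = 68.95 %

68.95 %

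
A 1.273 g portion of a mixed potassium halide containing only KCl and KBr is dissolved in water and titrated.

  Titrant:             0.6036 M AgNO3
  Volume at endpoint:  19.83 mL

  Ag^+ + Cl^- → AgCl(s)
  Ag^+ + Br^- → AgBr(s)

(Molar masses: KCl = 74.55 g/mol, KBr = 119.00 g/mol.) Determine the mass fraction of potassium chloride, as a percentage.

19.94 %

n(AgNO3) = 0.01983 × 0.6036 = 0.01197 mol
Let x = n(KCl), y = n(KBr).
Titrant: 1x + 1y = 0.01197;  mass: 74.55x + 119.00y = 1.273
Solving, x = 3.405 × 10^-3 mol, y = 8.564 × 10^-3 mol
mass of KCl = 3.405 × 10^-3 × 74.55 = 0.2539 g
% KCl = 0.2539 / 1.273 × 100 = 19.94 %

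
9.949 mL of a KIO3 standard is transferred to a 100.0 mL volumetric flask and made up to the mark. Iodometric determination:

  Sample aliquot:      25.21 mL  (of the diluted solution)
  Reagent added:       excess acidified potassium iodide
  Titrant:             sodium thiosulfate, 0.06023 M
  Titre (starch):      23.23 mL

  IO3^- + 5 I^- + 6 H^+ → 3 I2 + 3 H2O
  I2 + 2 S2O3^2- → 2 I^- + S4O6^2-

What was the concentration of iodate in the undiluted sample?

0.09297 M

n(S2O3^2-) = 0.02323 × 0.06023 = 1.399 × 10^-3 mol
n(I2) = n(S2O3^2-)/2 = 6.996 × 10^-4 mol
From the 1:3 ratio, n(IO3^-) in the aliquot = 1/3 × 6.996 × 10^-4 = 2.332 × 10^-4 mol
[IO3^-]_dilute = 2.332 × 10^-4 / 0.02521 = 0.009250 mol/L
[IO3^-]_original = 0.009250 × 100.0/9.949 = 0.09297 mol/L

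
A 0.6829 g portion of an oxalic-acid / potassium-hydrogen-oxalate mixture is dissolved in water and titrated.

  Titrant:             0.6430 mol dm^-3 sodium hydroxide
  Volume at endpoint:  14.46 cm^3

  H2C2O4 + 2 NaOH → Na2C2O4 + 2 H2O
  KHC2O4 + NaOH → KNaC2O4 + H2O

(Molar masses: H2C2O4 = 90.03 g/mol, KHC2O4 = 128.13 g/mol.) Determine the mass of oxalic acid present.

0.2754 g

n(NaOH) = 0.01446 × 0.6430 = 9.298 × 10^-3 mol
Let x = n(H2C2O4), y = n(KHC2O4).
Titrant: 2x + 1y = 9.298 × 10^-3;  mass: 90.03x + 128.13y = 0.6829
Solving, x = 3.059 × 10^-3 mol, y = 3.181 × 10^-3 mol
mass of H2C2O4 = 3.059 × 10^-3 × 90.03 = 0.2754 g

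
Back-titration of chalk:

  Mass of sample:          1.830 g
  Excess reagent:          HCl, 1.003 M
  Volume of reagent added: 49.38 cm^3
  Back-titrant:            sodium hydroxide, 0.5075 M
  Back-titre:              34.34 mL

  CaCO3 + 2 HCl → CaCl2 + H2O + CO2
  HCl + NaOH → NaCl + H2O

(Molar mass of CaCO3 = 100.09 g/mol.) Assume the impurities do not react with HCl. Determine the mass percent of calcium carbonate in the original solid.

n(HCl) added = 0.04938 × 1.003 = 0.04953 mol
n(NaOH) used in back-titration = 0.03434 × 0.5075 = 0.01743 mol
n(HCl) left over = 0.01743 mol (1:1 ratio)
n(HCl) consumed by analyte = 0.04953 − 0.01743 = 0.03210 mol
From the 1:2 ratio, n(CaCO3) = 1/2 × 0.03210 = 0.01605 mol
mass of CaCO3 = 0.01605 × 100.09 = 1.606 g
% CaCO3 = 1.606 / 1.830 × 100 = 87.79 %

87.79 %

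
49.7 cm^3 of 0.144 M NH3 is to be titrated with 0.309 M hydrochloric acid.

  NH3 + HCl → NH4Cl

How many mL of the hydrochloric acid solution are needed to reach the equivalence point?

23.2 mL

n(NH3) = 0.0497 L × 0.144 mol/L = 7.16 × 10^-3 mol
n(HCl) = 7.16 × 10^-3 mol (1:1 stoichiometry)
V(HCl) = 7.16 × 10^-3 mol / 0.309 mol/L = 0.0232 L = 23.2 mL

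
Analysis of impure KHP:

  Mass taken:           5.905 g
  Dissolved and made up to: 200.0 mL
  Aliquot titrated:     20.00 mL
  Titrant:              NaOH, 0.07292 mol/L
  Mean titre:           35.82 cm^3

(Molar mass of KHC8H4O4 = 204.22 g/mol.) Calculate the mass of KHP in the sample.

KHC8H4O4 + NaOH → KNaC8H4O4 + H2O
n(NaOH) per titration = 0.03582 × 0.07292 = 2.612 × 10^-3 mol
n(KHC8H4O4) in each aliquot = 2.612 × 10^-3 mol (1:1 ratio)
n(KHC8H4O4) in the whole flask = 2.612 × 10^-3 × 200.0/20.00 = 0.02612 mol
mass of KHC8H4O4 = 0.02612 × 204.22 = 5.334 g

5.334 g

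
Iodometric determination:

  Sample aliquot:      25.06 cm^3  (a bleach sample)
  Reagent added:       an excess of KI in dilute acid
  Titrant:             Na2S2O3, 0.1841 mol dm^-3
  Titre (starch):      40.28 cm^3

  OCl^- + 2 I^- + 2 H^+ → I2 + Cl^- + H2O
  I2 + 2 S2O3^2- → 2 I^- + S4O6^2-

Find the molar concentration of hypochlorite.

0.1480 mol/L

n(S2O3^2-) = 0.04028 × 0.1841 = 7.416 × 10^-3 mol
n(I2) = n(S2O3^2-)/2 = 3.708 × 10^-3 mol
n(OCl^-) in the aliquot = 3.708 × 10^-3 mol (1:1 ratio)
[OCl^-] = 3.708 × 10^-3 / 0.02506 = 0.1480 mol/L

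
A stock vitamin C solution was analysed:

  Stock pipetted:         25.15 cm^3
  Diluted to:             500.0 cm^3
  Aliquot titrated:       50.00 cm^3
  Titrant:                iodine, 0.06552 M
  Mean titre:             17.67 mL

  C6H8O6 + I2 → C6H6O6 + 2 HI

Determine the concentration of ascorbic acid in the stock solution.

n(I2) = 0.01767 × 0.06552 = 1.158 × 10^-3 mol
n(C6H8O6) in the aliquot = 1.158 × 10^-3 mol (1:1 ratio)
[C6H8O6]_dilute = 1.158 × 10^-3 / 0.05000 = 0.02315 mol/L
Dilution factor = 500.0 / 25.15 = 19.88
[C6H8O6]_stock = 0.02315 × 19.88 = 0.4603 mol/L

0.4603 M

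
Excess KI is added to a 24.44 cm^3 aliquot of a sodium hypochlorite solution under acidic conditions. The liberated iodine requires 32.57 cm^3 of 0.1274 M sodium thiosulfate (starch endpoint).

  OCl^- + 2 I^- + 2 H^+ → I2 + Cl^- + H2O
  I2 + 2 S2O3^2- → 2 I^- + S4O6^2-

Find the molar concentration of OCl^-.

0.08489 M

n(S2O3^2-) = 0.03257 × 0.1274 = 4.149 × 10^-3 mol
n(I2) = n(S2O3^2-)/2 = 2.075 × 10^-3 mol
n(OCl^-) in the aliquot = 2.075 × 10^-3 mol (1:1 ratio)
[OCl^-] = 2.075 × 10^-3 / 0.02444 = 0.08489 mol/L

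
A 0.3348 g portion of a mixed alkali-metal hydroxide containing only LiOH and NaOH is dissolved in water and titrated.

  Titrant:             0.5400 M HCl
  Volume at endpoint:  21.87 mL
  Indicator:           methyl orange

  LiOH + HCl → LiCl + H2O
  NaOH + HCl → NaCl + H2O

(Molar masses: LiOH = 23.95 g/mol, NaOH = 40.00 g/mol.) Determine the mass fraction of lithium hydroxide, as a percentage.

61.33 %

n(HCl) = 0.02187 × 0.5400 = 0.01181 mol
Let x = n(LiOH), y = n(NaOH).
Titrant: 1x + 1y = 0.01181;  mass: 23.95x + 40.00y = 0.3348
Solving, x = 8.573 × 10^-3 mol, y = 3.237 × 10^-3 mol
mass of LiOH = 8.573 × 10^-3 × 23.95 = 0.2053 g
% LiOH = 0.2053 / 0.3348 × 100 = 61.33 %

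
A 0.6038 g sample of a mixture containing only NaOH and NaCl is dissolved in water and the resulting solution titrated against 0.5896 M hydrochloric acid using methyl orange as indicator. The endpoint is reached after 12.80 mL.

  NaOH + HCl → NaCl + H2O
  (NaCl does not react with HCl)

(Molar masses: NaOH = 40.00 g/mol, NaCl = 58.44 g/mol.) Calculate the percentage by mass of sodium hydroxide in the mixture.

50.00 %

n(HCl) = 0.01280 × 0.5896 = 7.547 × 10^-3 mol
Let x = n(NaOH), y = n(NaCl).
Titrant: 1x = 7.547 × 10^-3;  mass: 40.00x + 58.44y = 0.6038
Solving, x = 7.547 × 10^-3 mol, y = 5.166 × 10^-3 mol
mass of NaOH = 7.547 × 10^-3 × 40.00 = 0.3019 g
% NaOH = 0.3019 / 0.6038 × 100 = 50.00 %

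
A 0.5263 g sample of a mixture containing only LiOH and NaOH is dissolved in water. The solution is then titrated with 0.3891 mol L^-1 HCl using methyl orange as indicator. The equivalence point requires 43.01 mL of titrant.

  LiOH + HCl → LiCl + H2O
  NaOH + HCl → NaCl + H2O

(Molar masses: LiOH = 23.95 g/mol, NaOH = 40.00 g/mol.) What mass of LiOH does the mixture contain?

0.2135 g

n(HCl) = 0.04301 × 0.3891 = 0.01674 mol
Let x = n(LiOH), y = n(NaOH).
Titrant: 1x + 1y = 0.01674;  mass: 23.95x + 40.00y = 0.5263
Solving, x = 8.916 × 10^-3 mol, y = 7.819 × 10^-3 mol
mass of LiOH = 8.916 × 10^-3 × 23.95 = 0.2135 g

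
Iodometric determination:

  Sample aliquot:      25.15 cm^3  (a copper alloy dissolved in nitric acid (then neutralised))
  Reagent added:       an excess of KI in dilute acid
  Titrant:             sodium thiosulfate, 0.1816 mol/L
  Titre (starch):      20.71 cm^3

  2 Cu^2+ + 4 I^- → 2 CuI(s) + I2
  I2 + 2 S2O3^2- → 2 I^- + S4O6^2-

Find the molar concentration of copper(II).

0.1495 mol/L

n(S2O3^2-) = 0.02071 × 0.1816 = 3.761 × 10^-3 mol
n(I2) = n(S2O3^2-)/2 = 1.880 × 10^-3 mol
From the 2:1 ratio, n(Cu2+) in the aliquot = 2/1 × 1.880 × 10^-3 = 3.761 × 10^-3 mol
[Cu2+] = 3.761 × 10^-3 / 0.02515 = 0.1495 mol/L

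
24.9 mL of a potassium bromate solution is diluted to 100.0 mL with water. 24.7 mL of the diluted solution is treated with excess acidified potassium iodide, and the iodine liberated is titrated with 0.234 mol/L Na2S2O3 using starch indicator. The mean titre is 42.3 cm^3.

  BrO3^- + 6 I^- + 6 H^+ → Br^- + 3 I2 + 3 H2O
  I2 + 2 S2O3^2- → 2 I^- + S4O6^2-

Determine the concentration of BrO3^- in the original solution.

0.268 mol/L

n(S2O3^2-) = 0.0423 × 0.234 = 9.90 × 10^-3 mol
n(I2) = n(S2O3^2-)/2 = 4.95 × 10^-3 mol
From the 1:3 ratio, n(BrO3^-) in the aliquot = 1/3 × 4.95 × 10^-3 = 1.65 × 10^-3 mol
[BrO3^-]_dilute = 1.65 × 10^-3 / 0.0247 = 0.0668 mol/L
[BrO3^-]_original = 0.0668 × 100.0/24.9 = 0.268 mol/L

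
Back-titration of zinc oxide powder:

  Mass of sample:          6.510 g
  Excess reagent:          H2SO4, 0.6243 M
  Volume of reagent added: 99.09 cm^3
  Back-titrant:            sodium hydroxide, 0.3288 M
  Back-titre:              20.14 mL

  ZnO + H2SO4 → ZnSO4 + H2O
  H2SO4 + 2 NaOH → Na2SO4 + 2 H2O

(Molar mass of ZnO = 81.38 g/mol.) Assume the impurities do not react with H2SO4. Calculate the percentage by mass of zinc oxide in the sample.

73.19 %

n(H2SO4) added = 0.09909 × 0.6243 = 0.06186 mol
n(NaOH) used in back-titration = 0.02014 × 0.3288 = 6.622 × 10^-3 mol
From the 1:2 ratio, n(H2SO4) left over = 1/2 × 6.622 × 10^-3 = 3.311 × 10^-3 mol
n(H2SO4) consumed by analyte = 0.06186 − 3.311 × 10^-3 = 0.05855 mol
n(ZnO) = 0.05855 mol (1:1 ratio)
mass of ZnO = 0.05855 × 81.38 = 4.765 g
% ZnO = 4.765 / 6.510 × 100 = 73.19 %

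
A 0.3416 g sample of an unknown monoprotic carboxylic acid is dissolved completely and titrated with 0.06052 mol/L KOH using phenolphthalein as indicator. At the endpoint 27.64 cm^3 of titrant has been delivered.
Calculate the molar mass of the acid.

n(KOH) = 0.02764 L × 0.06052 mol/L = 1.673 × 10^-3 mol
n(HA) = 1.673 × 10^-3 mol (1:1 ratio)
M = m / n = 0.3416 g / 1.673 × 10^-3 mol = 204.2 g/mol

204.2 g/mol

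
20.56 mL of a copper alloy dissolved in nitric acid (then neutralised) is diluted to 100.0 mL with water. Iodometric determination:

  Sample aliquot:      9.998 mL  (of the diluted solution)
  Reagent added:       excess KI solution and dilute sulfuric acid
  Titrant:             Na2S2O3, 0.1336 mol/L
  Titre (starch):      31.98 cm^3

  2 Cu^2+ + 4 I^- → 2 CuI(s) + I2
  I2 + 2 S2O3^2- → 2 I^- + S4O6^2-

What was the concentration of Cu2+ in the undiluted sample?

2.078 mol/L

n(S2O3^2-) = 0.03198 × 0.1336 = 4.273 × 10^-3 mol
n(I2) = n(S2O3^2-)/2 = 2.136 × 10^-3 mol
From the 2:1 ratio, n(Cu2+) in the aliquot = 2/1 × 2.136 × 10^-3 = 4.273 × 10^-3 mol
[Cu2+]_dilute = 4.273 × 10^-3 / 0.009998 = 0.4273 mol/L
[Cu2+]_original = 0.4273 × 100.0/20.56 = 2.078 mol/L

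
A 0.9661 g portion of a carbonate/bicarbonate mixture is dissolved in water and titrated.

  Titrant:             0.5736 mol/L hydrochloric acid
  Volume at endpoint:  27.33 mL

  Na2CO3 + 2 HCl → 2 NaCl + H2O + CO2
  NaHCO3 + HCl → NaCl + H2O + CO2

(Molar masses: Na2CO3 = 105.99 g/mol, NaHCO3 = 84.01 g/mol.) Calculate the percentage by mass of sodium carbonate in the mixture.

62.06 %

n(HCl) = 0.02733 × 0.5736 = 0.01568 mol
Let x = n(Na2CO3), y = n(NaHCO3).
Titrant: 2x + 1y = 0.01568;  mass: 105.99x + 84.01y = 0.9661
Solving, x = 5.657 × 10^-3 mol, y = 4.363 × 10^-3 mol
mass of Na2CO3 = 5.657 × 10^-3 × 105.99 = 0.5995 g
% Na2CO3 = 0.5995 / 0.9661 × 100 = 62.06 %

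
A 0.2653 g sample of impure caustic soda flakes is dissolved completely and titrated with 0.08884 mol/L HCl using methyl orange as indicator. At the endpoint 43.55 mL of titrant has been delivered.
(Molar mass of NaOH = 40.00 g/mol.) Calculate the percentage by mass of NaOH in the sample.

58.33 %

NaOH + HCl → NaCl + H2O
n(HCl) = 0.04355 L × 0.08884 mol/L = 3.869 × 10^-3 mol
n(NaOH) = 3.869 × 10^-3 mol (1:1 ratio)
mass of NaOH = 3.869 × 10^-3 × 40.00 g/mol = 0.1548 g
% NaOH = 0.1548 / 0.2653 × 100 = 58.33 %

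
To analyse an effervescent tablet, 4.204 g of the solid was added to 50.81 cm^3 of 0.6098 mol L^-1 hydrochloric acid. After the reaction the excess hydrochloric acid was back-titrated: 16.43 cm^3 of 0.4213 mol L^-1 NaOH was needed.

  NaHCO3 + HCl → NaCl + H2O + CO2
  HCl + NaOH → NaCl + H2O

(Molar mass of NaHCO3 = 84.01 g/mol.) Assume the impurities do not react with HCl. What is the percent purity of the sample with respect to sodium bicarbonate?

48.08 %

n(HCl) added = 0.05081 × 0.6098 = 0.03098 mol
n(NaOH) used in back-titration = 0.01643 × 0.4213 = 6.922 × 10^-3 mol
n(HCl) left over = 6.922 × 10^-3 mol (1:1 ratio)
n(HCl) consumed by analyte = 0.03098 − 6.922 × 10^-3 = 0.02406 mol
n(NaHCO3) = 0.02406 mol (1:1 ratio)
mass of NaHCO3 = 0.02406 × 84.01 = 2.021 g
% NaHCO3 = 2.021 / 4.204 × 100 = 48.08 %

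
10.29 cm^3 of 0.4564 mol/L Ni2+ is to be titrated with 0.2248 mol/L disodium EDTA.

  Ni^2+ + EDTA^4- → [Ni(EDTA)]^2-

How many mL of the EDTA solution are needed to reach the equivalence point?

n(Ni2+) = 0.01029 L × 0.4564 mol/L = 4.696 × 10^-3 mol
n(EDTA) = 4.696 × 10^-3 mol (1:1 stoichiometry)
V(EDTA) = 4.696 × 10^-3 mol / 0.2248 mol/L = 0.02089 L = 20.89 mL

20.89 mL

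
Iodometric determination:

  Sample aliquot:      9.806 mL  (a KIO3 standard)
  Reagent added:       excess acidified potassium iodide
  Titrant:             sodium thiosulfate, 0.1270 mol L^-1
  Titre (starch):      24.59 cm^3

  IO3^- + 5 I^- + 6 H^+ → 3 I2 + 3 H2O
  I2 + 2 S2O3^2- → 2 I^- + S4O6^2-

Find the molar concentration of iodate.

n(S2O3^2-) = 0.02459 × 0.1270 = 3.123 × 10^-3 mol
n(I2) = n(S2O3^2-)/2 = 1.561 × 10^-3 mol
From the 1:3 ratio, n(IO3^-) in the aliquot = 1/3 × 1.561 × 10^-3 = 5.205 × 10^-4 mol
[IO3^-] = 5.205 × 10^-4 / 0.009806 = 0.05308 mol/L

0.05308 mol/L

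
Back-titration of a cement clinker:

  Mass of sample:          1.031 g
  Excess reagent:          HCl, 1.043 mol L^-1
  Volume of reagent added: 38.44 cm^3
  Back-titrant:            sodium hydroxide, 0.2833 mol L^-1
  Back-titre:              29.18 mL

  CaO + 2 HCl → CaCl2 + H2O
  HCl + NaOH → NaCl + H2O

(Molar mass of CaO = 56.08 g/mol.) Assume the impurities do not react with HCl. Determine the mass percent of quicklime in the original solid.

n(HCl) added = 0.03844 × 1.043 = 0.04009 mol
n(NaOH) used in back-titration = 0.02918 × 0.2833 = 8.267 × 10^-3 mol
n(HCl) left over = 8.267 × 10^-3 mol (1:1 ratio)
n(HCl) consumed by analyte = 0.04009 − 8.267 × 10^-3 = 0.03183 mol
From the 1:2 ratio, n(CaO) = 1/2 × 0.03183 = 0.01591 mol
mass of CaO = 0.01591 × 56.08 = 0.8924 g
% CaO = 0.8924 / 1.031 × 100 = 86.56 %

86.56 %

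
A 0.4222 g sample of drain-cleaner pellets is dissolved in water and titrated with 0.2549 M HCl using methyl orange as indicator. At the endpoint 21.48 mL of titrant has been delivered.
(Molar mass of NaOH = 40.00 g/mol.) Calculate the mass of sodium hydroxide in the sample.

NaOH + HCl → NaCl + H2O
n(HCl) = 0.02148 L × 0.2549 mol/L = 5.475 × 10^-3 mol
n(NaOH) = 5.475 × 10^-3 mol (1:1 ratio)
mass of NaOH = 5.475 × 10^-3 × 40.00 g/mol = 0.2190 g

0.2190 g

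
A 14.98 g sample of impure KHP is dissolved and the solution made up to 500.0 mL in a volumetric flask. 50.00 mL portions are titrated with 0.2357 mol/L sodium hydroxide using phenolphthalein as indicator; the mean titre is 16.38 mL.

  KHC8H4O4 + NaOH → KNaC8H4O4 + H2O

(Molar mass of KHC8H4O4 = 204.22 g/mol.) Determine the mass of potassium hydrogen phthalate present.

n(NaOH) per titration = 0.01638 × 0.2357 = 3.861 × 10^-3 mol
n(KHC8H4O4) in each aliquot = 3.861 × 10^-3 mol (1:1 ratio)
n(KHC8H4O4) in the whole flask = 3.861 × 10^-3 × 500.0/50.00 = 0.03861 mol
mass of KHC8H4O4 = 0.03861 × 204.22 = 7.884 g

7.884 g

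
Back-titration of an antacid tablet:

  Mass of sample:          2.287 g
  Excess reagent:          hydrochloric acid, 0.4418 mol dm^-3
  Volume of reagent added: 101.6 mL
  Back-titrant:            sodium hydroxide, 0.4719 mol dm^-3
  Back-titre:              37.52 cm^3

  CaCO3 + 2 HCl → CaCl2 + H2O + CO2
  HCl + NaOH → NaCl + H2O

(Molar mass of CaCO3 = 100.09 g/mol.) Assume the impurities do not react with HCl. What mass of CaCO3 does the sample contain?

1.360 g

n(HCl) added = 0.1016 × 0.4418 = 0.04489 mol
n(NaOH) used in back-titration = 0.03752 × 0.4719 = 0.01771 mol
n(HCl) left over = 0.01771 mol (1:1 ratio)
n(HCl) consumed by analyte = 0.04489 − 0.01771 = 0.02718 mol
From the 1:2 ratio, n(CaCO3) = 1/2 × 0.02718 = 0.01359 mol
mass of CaCO3 = 0.01359 × 100.09 = 1.360 g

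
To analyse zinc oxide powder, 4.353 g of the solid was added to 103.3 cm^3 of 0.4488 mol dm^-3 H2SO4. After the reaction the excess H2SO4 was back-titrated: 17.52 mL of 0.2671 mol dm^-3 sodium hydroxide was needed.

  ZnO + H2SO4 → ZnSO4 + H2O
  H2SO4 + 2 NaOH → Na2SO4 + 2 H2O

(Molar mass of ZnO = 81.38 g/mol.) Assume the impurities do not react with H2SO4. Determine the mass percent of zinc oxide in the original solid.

82.30 %

n(H2SO4) added = 0.1033 × 0.4488 = 0.04636 mol
n(NaOH) used in back-titration = 0.01752 × 0.2671 = 4.680 × 10^-3 mol
From the 1:2 ratio, n(H2SO4) left over = 1/2 × 4.680 × 10^-3 = 2.340 × 10^-3 mol
n(H2SO4) consumed by analyte = 0.04636 − 2.340 × 10^-3 = 0.04402 mol
n(ZnO) = 0.04402 mol (1:1 ratio)
mass of ZnO = 0.04402 × 81.38 = 3.582 g
% ZnO = 3.582 / 4.353 × 100 = 82.30 %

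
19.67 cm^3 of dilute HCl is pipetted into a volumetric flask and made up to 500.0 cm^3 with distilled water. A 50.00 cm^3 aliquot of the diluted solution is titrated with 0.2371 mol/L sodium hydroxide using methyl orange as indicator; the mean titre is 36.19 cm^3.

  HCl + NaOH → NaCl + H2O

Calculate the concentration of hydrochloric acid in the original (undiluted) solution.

4.362 mol/L

n(NaOH) = 0.03619 × 0.2371 = 8.581 × 10^-3 mol
n(HCl) in the aliquot = 8.581 × 10^-3 mol (1:1 ratio)
[HCl]_dilute = 8.581 × 10^-3 / 0.05000 = 0.1716 mol/L
Dilution factor = 500.0 / 19.67 = 25.42
[HCl]_stock = 0.1716 × 25.42 = 4.362 mol/L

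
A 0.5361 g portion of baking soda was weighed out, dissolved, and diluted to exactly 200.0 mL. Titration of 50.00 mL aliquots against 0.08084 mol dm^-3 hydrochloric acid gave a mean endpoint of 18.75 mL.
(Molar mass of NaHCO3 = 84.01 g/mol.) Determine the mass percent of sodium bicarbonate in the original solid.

95.01 %

NaHCO3 + HCl → NaCl + H2O + CO2
n(HCl) per titration = 0.01875 × 0.08084 = 1.516 × 10^-3 mol
n(NaHCO3) in each aliquot = 1.516 × 10^-3 mol (1:1 ratio)
n(NaHCO3) in the whole flask = 1.516 × 10^-3 × 200.0/50.00 = 6.063 × 10^-3 mol
mass of NaHCO3 = 6.063 × 10^-3 × 84.01 = 0.5094 g
% NaHCO3 = 0.5094 / 0.5361 × 100 = 95.01 %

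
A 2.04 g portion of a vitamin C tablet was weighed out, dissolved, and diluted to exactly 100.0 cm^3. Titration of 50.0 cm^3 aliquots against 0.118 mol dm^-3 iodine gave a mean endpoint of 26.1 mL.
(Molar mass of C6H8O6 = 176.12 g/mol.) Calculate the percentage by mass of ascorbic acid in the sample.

C6H8O6 + I2 → C6H6O6 + 2 HI
n(I2) per titration = 0.0261 × 0.118 = 3.08 × 10^-3 mol
n(C6H8O6) in each aliquot = 3.08 × 10^-3 mol (1:1 ratio)
n(C6H8O6) in the whole flask = 3.08 × 10^-3 × 100.0/50.0 = 6.16 × 10^-3 mol
mass of C6H8O6 = 6.16 × 10^-3 × 176.12 = 1.08 g
% C6H8O6 = 1.08 / 2.04 × 100 = 53.2 %

53.2 %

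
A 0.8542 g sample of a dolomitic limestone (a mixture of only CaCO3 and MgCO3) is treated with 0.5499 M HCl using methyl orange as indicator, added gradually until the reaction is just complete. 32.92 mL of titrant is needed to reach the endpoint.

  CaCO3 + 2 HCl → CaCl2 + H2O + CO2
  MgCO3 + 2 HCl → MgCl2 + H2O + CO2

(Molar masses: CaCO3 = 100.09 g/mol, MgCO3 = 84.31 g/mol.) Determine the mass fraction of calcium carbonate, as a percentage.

67.63 %

n(HCl) = 0.03292 × 0.5499 = 0.01810 mol
Let x = n(CaCO3), y = n(MgCO3).
Titrant: 2x + 2y = 0.01810;  mass: 100.09x + 84.31y = 0.8542
Solving, x = 5.772 × 10^-3 mol, y = 3.279 × 10^-3 mol
mass of CaCO3 = 5.772 × 10^-3 × 100.09 = 0.5777 g
% CaCO3 = 0.5777 / 0.8542 × 100 = 67.63 %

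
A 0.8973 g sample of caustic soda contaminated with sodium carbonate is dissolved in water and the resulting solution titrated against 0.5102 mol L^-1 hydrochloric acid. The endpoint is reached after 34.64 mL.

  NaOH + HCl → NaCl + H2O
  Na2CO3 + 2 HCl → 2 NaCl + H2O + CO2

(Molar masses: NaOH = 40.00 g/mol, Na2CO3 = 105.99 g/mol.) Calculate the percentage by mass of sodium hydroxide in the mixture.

13.48 %

n(HCl) = 0.03464 × 0.5102 = 0.01767 mol
Let x = n(NaOH), y = n(Na2CO3).
Titrant: 1x + 2y = 0.01767;  mass: 40.00x + 105.99y = 0.8973
Solving, x = 3.024 × 10^-3 mol, y = 7.325 × 10^-3 mol
mass of NaOH = 3.024 × 10^-3 × 40.00 = 0.1210 g
% NaOH = 0.1210 / 0.8973 × 100 = 13.48 %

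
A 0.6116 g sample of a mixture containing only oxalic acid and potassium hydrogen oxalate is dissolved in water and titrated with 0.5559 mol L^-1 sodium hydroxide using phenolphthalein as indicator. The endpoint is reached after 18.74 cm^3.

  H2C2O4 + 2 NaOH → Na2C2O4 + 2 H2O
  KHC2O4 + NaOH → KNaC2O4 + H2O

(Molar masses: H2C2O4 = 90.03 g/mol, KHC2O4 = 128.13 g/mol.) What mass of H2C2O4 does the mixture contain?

n(NaOH) = 0.01874 × 0.5559 = 0.01042 mol
Let x = n(H2C2O4), y = n(KHC2O4).
Titrant: 2x + 1y = 0.01042;  mass: 90.03x + 128.13y = 0.6116
Solving, x = 4.351 × 10^-3 mol, y = 1.716 × 10^-3 mol
mass of H2C2O4 = 4.351 × 10^-3 × 90.03 = 0.3917 g

0.3917 g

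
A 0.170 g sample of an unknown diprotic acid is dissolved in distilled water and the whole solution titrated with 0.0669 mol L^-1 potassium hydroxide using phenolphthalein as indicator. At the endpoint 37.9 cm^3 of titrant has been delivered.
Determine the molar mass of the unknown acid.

n(KOH) = 0.0379 L × 0.0669 mol/L = 2.54 × 10^-3 mol
From the 1:2 ratio, n(H2A) = 1/2 × 2.54 × 10^-3 = 1.27 × 10^-3 mol
M = m / n = 0.170 g / 1.27 × 10^-3 mol = 134 g/mol

134 g/mol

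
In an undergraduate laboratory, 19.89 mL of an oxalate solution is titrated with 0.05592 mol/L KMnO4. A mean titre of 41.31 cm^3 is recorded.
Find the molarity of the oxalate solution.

0.2904 mol/L

2 MnO4^- + 5 C2O4^2- + 16 H^+ → 2 Mn^2+ + 10 CO2 + 8 H2O
n(KMnO4) = 0.04131 L × 0.05592 mol/L = 2.310 × 10^-3 mol
From the 5:2 mole ratio, n(C2O4^2-) = 5/2 × 2.310 × 10^-3 = 5.775 × 10^-3 mol
[C2O4^2-] = 5.775 × 10^-3 mol / 0.01989 L = 0.2904 mol/L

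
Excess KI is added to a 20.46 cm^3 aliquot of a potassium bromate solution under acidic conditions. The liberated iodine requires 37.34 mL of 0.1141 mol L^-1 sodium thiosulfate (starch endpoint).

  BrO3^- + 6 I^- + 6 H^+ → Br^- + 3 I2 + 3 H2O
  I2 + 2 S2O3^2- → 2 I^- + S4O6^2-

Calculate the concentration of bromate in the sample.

n(S2O3^2-) = 0.03734 × 0.1141 = 4.260 × 10^-3 mol
n(I2) = n(S2O3^2-)/2 = 2.130 × 10^-3 mol
From the 1:3 ratio, n(BrO3^-) in the aliquot = 1/3 × 2.130 × 10^-3 = 7.101 × 10^-4 mol
[BrO3^-] = 7.101 × 10^-4 / 0.02046 = 0.03471 mol/L

0.03471 mol/L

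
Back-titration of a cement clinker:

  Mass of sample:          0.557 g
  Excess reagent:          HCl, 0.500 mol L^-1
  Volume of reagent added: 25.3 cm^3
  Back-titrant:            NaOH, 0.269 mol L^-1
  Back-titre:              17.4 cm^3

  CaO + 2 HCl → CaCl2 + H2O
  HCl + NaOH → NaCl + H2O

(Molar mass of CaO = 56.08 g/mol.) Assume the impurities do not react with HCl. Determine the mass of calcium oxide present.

0.223 g

n(HCl) added = 0.0253 × 0.500 = 0.0126 mol
n(NaOH) used in back-titration = 0.0174 × 0.269 = 4.68 × 10^-3 mol
n(HCl) left over = 4.68 × 10^-3 mol (1:1 ratio)
n(HCl) consumed by analyte = 0.0126 − 4.68 × 10^-3 = 7.97 × 10^-3 mol
From the 1:2 ratio, n(CaO) = 1/2 × 7.97 × 10^-3 = 3.98 × 10^-3 mol
mass of CaO = 3.98 × 10^-3 × 56.08 = 0.223 g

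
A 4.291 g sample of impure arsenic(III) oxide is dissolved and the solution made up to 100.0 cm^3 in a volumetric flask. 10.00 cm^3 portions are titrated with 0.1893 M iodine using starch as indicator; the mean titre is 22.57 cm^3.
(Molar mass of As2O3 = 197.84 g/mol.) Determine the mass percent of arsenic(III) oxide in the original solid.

98.49 %

As2O3 + 2 I2 + 2 H2O → As2O5 + 4 HI
n(I2) per titration = 0.02257 × 0.1893 = 4.273 × 10^-3 mol
From the 1:2 ratio, n(As2O3) in each aliquot = 1/2 × 4.273 × 10^-3 = 2.136 × 10^-3 mol
n(As2O3) in the whole flask = 2.136 × 10^-3 × 100.0/10.00 = 0.02136 mol
mass of As2O3 = 0.02136 × 197.84 = 4.226 g
% As2O3 = 4.226 / 4.291 × 100 = 98.49 %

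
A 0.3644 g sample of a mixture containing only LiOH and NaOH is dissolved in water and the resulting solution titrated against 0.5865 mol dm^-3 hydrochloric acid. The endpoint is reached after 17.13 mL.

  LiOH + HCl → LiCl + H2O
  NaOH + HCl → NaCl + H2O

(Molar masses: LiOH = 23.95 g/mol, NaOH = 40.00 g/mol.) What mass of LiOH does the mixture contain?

0.05591 g

n(HCl) = 0.01713 × 0.5865 = 0.01005 mol
Let x = n(LiOH), y = n(NaOH).
Titrant: 1x + 1y = 0.01005;  mass: 23.95x + 40.00y = 0.3644
Solving, x = 2.335 × 10^-3 mol, y = 7.712 × 10^-3 mol
mass of LiOH = 2.335 × 10^-3 × 23.95 = 0.05591 g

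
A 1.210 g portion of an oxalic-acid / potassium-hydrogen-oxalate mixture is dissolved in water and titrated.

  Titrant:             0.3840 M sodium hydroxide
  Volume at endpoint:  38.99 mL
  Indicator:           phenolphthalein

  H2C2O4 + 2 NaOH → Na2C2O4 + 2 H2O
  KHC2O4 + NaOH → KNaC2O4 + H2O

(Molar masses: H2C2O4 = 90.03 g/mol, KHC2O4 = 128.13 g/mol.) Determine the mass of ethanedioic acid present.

n(NaOH) = 0.03899 × 0.3840 = 0.01497 mol
Let x = n(H2C2O4), y = n(KHC2O4).
Titrant: 2x + 1y = 0.01497;  mass: 90.03x + 128.13y = 1.210
Solving, x = 4.261 × 10^-3 mol, y = 6.449 × 10^-3 mol
mass of H2C2O4 = 4.261 × 10^-3 × 90.03 = 0.3837 g

0.3837 g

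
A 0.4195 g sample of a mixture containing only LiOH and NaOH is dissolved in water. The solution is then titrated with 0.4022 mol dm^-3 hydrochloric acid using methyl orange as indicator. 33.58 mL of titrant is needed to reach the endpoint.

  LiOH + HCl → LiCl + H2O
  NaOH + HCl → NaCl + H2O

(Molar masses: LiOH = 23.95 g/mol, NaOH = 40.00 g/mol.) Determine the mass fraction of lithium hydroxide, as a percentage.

n(HCl) = 0.03358 × 0.4022 = 0.01351 mol
Let x = n(LiOH), y = n(NaOH).
Titrant: 1x + 1y = 0.01351;  mass: 23.95x + 40.00y = 0.4195
Solving, x = 7.522 × 10^-3 mol, y = 5.983 × 10^-3 mol
mass of LiOH = 7.522 × 10^-3 × 23.95 = 0.1802 g
% LiOH = 0.1802 / 0.4195 × 100 = 42.95 %

42.95 %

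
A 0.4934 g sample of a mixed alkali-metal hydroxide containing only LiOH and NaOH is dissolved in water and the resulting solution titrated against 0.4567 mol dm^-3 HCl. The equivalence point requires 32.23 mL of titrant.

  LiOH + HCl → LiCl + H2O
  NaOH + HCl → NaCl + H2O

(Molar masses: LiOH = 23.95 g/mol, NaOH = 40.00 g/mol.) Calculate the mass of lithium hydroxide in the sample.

0.1423 g

n(HCl) = 0.03223 × 0.4567 = 0.01472 mol
Let x = n(LiOH), y = n(NaOH).
Titrant: 1x + 1y = 0.01472;  mass: 23.95x + 40.00y = 0.4934
Solving, x = 5.943 × 10^-3 mol, y = 8.777 × 10^-3 mol
mass of LiOH = 5.943 × 10^-3 × 23.95 = 0.1423 g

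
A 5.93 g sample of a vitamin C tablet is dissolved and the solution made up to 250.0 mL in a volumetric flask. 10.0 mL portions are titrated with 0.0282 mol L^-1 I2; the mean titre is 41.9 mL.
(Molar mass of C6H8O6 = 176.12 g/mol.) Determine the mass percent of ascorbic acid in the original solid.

87.7 %

C6H8O6 + I2 → C6H6O6 + 2 HI
n(I2) per titration = 0.0419 × 0.0282 = 1.18 × 10^-3 mol
n(C6H8O6) in each aliquot = 1.18 × 10^-3 mol (1:1 ratio)
n(C6H8O6) in the whole flask = 1.18 × 10^-3 × 250.0/10.0 = 0.0295 mol
mass of C6H8O6 = 0.0295 × 176.12 = 5.20 g
% C6H8O6 = 5.20 / 5.93 × 100 = 87.7 %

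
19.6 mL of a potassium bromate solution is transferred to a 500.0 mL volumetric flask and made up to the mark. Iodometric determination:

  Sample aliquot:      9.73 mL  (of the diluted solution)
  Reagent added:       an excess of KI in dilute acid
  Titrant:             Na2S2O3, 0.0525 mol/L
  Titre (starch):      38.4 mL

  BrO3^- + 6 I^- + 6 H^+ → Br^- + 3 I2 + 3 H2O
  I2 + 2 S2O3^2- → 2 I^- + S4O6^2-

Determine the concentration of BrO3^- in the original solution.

n(S2O3^2-) = 0.0384 × 0.0525 = 2.02 × 10^-3 mol
n(I2) = n(S2O3^2-)/2 = 1.01 × 10^-3 mol
From the 1:3 ratio, n(BrO3^-) in the aliquot = 1/3 × 1.01 × 10^-3 = 3.36 × 10^-4 mol
[BrO3^-]_dilute = 3.36 × 10^-4 / 0.00973 = 0.0345 mol/L
[BrO3^-]_original = 0.0345 × 500.0/19.6 = 0.881 mol/L

0.881 mol/L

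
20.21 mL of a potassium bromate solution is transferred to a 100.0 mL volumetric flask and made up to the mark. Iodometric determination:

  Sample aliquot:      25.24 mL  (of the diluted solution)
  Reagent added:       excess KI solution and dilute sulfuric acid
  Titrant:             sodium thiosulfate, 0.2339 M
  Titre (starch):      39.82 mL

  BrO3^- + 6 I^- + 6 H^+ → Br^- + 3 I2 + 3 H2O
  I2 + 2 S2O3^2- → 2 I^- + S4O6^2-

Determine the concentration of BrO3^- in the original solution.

0.3043 M

n(S2O3^2-) = 0.03982 × 0.2339 = 9.314 × 10^-3 mol
n(I2) = n(S2O3^2-)/2 = 4.657 × 10^-3 mol
From the 1:3 ratio, n(BrO3^-) in the aliquot = 1/3 × 4.657 × 10^-3 = 1.552 × 10^-3 mol
[BrO3^-]_dilute = 1.552 × 10^-3 / 0.02524 = 0.06150 mol/L
[BrO3^-]_original = 0.06150 × 100.0/20.21 = 0.3043 mol/L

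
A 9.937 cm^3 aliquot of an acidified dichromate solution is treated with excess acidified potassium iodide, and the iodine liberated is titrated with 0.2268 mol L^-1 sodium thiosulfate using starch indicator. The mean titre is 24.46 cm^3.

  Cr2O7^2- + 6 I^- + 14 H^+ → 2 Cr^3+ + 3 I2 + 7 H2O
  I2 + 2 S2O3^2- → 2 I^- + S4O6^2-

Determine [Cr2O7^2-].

n(S2O3^2-) = 0.02446 × 0.2268 = 5.548 × 10^-3 mol
n(I2) = n(S2O3^2-)/2 = 2.774 × 10^-3 mol
From the 1:3 ratio, n(Cr2O7^2-) in the aliquot = 1/3 × 2.774 × 10^-3 = 9.246 × 10^-4 mol
[Cr2O7^2-] = 9.246 × 10^-4 / 0.009937 = 0.09304 mol/L

0.09304 mol/L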